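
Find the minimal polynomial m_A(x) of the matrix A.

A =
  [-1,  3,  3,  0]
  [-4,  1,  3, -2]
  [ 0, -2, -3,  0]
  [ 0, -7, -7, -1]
x^3 + 3*x^2 + 3*x + 1

The characteristic polynomial is χ_A(x) = (x + 1)^4, so the eigenvalues are known. The minimal polynomial is
  m_A(x) = Π_λ (x − λ)^{k_λ}
where k_λ is the size of the *largest* Jordan block for λ (equivalently, the smallest k with (A − λI)^k v = 0 for every generalised eigenvector v of λ).

  λ = -1: largest Jordan block has size 3, contributing (x + 1)^3

So m_A(x) = (x + 1)^3 = x^3 + 3*x^2 + 3*x + 1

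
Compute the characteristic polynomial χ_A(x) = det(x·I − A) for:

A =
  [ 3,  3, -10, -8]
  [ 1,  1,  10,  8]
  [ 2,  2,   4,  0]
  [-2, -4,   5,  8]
x^4 - 16*x^3 + 96*x^2 - 256*x + 256

Expanding det(x·I − A) (e.g. by cofactor expansion or by noting that A is similar to its Jordan form J, which has the same characteristic polynomial as A) gives
  χ_A(x) = x^4 - 16*x^3 + 96*x^2 - 256*x + 256
which factors as (x - 4)^4. The eigenvalues (with algebraic multiplicities) are λ = 4 with multiplicity 4.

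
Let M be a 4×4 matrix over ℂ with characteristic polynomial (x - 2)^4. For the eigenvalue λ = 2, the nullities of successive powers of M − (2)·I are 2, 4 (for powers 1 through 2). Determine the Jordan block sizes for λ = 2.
Block sizes for λ = 2: [2, 2]

From the dimensions of kernels of powers, the number of Jordan blocks of size at least j is d_j − d_{j−1} where d_j = dim ker(N^j) (with d_0 = 0). Computing the differences gives [2, 2].
The number of blocks of size exactly k is (#blocks of size ≥ k) − (#blocks of size ≥ k + 1), so the partition is: 2 block(s) of size 2.
In nonincreasing order the block sizes are [2, 2].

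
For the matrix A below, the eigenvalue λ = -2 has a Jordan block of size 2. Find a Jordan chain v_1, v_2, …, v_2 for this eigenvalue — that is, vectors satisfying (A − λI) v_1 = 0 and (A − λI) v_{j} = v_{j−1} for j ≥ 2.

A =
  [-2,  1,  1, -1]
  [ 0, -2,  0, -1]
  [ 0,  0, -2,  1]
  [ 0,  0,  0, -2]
A Jordan chain for λ = -2 of length 2:
v_1 = (1, 0, 0, 0)ᵀ
v_2 = (0, 1, 0, 0)ᵀ

Let N = A − (-2)·I. We want v_2 with N^2 v_2 = 0 but N^1 v_2 ≠ 0; then v_{j-1} := N · v_j for j = 2, …, 2.

Pick v_2 = (0, 1, 0, 0)ᵀ.
Then v_1 = N · v_2 = (1, 0, 0, 0)ᵀ.

Sanity check: (A − (-2)·I) v_1 = (0, 0, 0, 0)ᵀ = 0. ✓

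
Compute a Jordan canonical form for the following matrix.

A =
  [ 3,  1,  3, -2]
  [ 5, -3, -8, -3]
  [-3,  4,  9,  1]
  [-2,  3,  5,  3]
J_2(3) ⊕ J_2(3)

The characteristic polynomial is
  det(x·I − A) = x^4 - 12*x^3 + 54*x^2 - 108*x + 81 = (x - 3)^4

Eigenvalues and multiplicities (the geometric multiplicity of λ is n − rank(A − λI), which equals the number of Jordan blocks for λ):
  λ = 3: algebraic multiplicity = 4, geometric multiplicity = 2

Determining the block sizes for each eigenvalue:
  λ = 3: with am = 4 and gm = 2, the partition is not yet determined (e.g. several partitions of 4 into 2 parts exist). Let N = A − (3)·I. Computing rank(N^1) = 2, rank(N^2) = 0; the number of blocks of size ≥ j is rank(N^{j−1}) − rank(N^j), giving [2, 2]. So we have 2 block(s) of size 2 → block sizes [2, 2]

Assembling the blocks gives a Jordan form
J =
  [3, 1, 0, 0]
  [0, 3, 0, 0]
  [0, 0, 3, 1]
  [0, 0, 0, 3]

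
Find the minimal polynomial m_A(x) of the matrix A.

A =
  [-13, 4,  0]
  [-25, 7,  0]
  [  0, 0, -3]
x^2 + 6*x + 9

The characteristic polynomial is χ_A(x) = (x + 3)^3, so the eigenvalues are known. The minimal polynomial is
  m_A(x) = Π_λ (x − λ)^{k_λ}
where k_λ is the size of the *largest* Jordan block for λ (equivalently, the smallest k with (A − λI)^k v = 0 for every generalised eigenvector v of λ).

  λ = -3: largest Jordan block has size 2, contributing (x + 3)^2

So m_A(x) = (x + 3)^2 = x^2 + 6*x + 9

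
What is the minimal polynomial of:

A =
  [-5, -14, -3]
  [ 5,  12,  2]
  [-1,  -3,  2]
x^3 - 9*x^2 + 27*x - 27

The characteristic polynomial is χ_A(x) = (x - 3)^3, so the eigenvalues are known. The minimal polynomial is
  m_A(x) = Π_λ (x − λ)^{k_λ}
where k_λ is the size of the *largest* Jordan block for λ (equivalently, the smallest k with (A − λI)^k v = 0 for every generalised eigenvector v of λ).

  λ = 3: largest Jordan block has size 3, contributing (x − 3)^3

So m_A(x) = (x - 3)^3 = x^3 - 9*x^2 + 27*x - 27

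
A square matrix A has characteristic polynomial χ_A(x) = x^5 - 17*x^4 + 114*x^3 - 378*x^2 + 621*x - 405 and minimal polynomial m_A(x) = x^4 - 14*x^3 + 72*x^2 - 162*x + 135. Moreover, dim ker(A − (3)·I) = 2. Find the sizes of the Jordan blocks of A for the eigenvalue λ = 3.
Block sizes for λ = 3: [3, 1]

Step 1 — from the characteristic polynomial, algebraic multiplicity of λ = 3 is 4. From dim ker(A − (3)·I) = 2, there are exactly 2 Jordan blocks for λ = 3.
Step 2 — from the minimal polynomial, the factor (x − 3)^3 tells us the largest block for λ = 3 has size 3.
Step 3 — with total size 4, 2 blocks, and largest block 3, the block sizes (in nonincreasing order) are [3, 1].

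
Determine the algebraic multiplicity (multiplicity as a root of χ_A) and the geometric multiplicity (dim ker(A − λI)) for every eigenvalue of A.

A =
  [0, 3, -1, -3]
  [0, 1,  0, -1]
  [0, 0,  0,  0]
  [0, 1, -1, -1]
λ = 0: alg = 4, geom = 2

Step 1 — factor the characteristic polynomial to read off the algebraic multiplicities:
  χ_A(x) = x^4

Step 2 — compute geometric multiplicities via the rank-nullity identity g(λ) = n − rank(A − λI):
  rank(A − (0)·I) = 2, so dim ker(A − (0)·I) = n − 2 = 2

Summary:
  λ = 0: algebraic multiplicity = 4, geometric multiplicity = 2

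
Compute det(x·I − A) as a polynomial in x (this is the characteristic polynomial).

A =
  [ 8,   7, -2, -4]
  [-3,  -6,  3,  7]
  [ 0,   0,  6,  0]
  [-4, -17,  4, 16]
x^4 - 24*x^3 + 216*x^2 - 864*x + 1296

Expanding det(x·I − A) (e.g. by cofactor expansion or by noting that A is similar to its Jordan form J, which has the same characteristic polynomial as A) gives
  χ_A(x) = x^4 - 24*x^3 + 216*x^2 - 864*x + 1296
which factors as (x - 6)^4. The eigenvalues (with algebraic multiplicities) are λ = 6 with multiplicity 4.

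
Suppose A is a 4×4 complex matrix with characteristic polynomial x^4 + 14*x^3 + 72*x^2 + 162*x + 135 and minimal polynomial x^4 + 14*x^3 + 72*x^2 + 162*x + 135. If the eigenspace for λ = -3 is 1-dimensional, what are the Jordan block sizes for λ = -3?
Block sizes for λ = -3: [3]

Step 1 — from the characteristic polynomial, algebraic multiplicity of λ = -3 is 3. From dim ker(A − (-3)·I) = 1, there are exactly 1 Jordan blocks for λ = -3.
Step 2 — from the minimal polynomial, the factor (x + 3)^3 tells us the largest block for λ = -3 has size 3.
Step 3 — with total size 3, 1 blocks, and largest block 3, the block sizes (in nonincreasing order) are [3].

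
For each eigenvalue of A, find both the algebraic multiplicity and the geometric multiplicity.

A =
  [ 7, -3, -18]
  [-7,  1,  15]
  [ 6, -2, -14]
λ = -2: alg = 3, geom = 1

Step 1 — factor the characteristic polynomial to read off the algebraic multiplicities:
  χ_A(x) = (x + 2)^3

Step 2 — compute geometric multiplicities via the rank-nullity identity g(λ) = n − rank(A − λI):
  rank(A − (-2)·I) = 2, so dim ker(A − (-2)·I) = n − 2 = 1

Summary:
  λ = -2: algebraic multiplicity = 3, geometric multiplicity = 1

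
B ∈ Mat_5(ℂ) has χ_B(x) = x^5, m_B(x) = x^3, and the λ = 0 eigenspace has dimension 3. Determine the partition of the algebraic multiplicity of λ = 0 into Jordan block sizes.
Block sizes for λ = 0: [3, 1, 1]

Step 1 — from the characteristic polynomial, algebraic multiplicity of λ = 0 is 5. From dim ker(B − (0)·I) = 3, there are exactly 3 Jordan blocks for λ = 0.
Step 2 — from the minimal polynomial, the factor (x − 0)^3 tells us the largest block for λ = 0 has size 3.
Step 3 — with total size 5, 3 blocks, and largest block 3, the block sizes (in nonincreasing order) are [3, 1, 1].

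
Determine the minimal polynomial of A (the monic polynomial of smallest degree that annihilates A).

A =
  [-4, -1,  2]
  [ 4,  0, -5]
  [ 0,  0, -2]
x^3 + 6*x^2 + 12*x + 8

The characteristic polynomial is χ_A(x) = (x + 2)^3, so the eigenvalues are known. The minimal polynomial is
  m_A(x) = Π_λ (x − λ)^{k_λ}
where k_λ is the size of the *largest* Jordan block for λ (equivalently, the smallest k with (A − λI)^k v = 0 for every generalised eigenvector v of λ).

  λ = -2: largest Jordan block has size 3, contributing (x + 2)^3

So m_A(x) = (x + 2)^3 = x^3 + 6*x^2 + 12*x + 8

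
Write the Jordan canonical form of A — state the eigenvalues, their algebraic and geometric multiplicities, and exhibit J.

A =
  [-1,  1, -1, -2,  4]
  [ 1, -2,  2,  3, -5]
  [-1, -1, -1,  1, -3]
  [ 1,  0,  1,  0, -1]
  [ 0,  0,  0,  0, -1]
J_2(-1) ⊕ J_2(-1) ⊕ J_1(-1)

The characteristic polynomial is
  det(x·I − A) = x^5 + 5*x^4 + 10*x^3 + 10*x^2 + 5*x + 1 = (x + 1)^5

Eigenvalues and multiplicities (the geometric multiplicity of λ is n − rank(A − λI), which equals the number of Jordan blocks for λ):
  λ = -1: algebraic multiplicity = 5, geometric multiplicity = 3

Determining the block sizes for each eigenvalue:
  λ = -1: with am = 5 and gm = 3, the partition is not yet determined (e.g. several partitions of 5 into 3 parts exist). Let N = A − (-1)·I. Computing rank(N^1) = 2, rank(N^2) = 0; the number of blocks of size ≥ j is rank(N^{j−1}) − rank(N^j), giving [3, 2]. So we have 2 block(s) of size 2, 1 block(s) of size 1 → block sizes [2, 2, 1]

Assembling the blocks gives a Jordan form
J =
  [-1,  1,  0,  0,  0]
  [ 0, -1,  0,  0,  0]
  [ 0,  0, -1,  1,  0]
  [ 0,  0,  0, -1,  0]
  [ 0,  0,  0,  0, -1]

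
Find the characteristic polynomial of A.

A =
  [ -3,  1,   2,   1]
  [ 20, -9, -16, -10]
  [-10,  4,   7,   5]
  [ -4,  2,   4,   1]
x^4 + 4*x^3 + 6*x^2 + 4*x + 1

Expanding det(x·I − A) (e.g. by cofactor expansion or by noting that A is similar to its Jordan form J, which has the same characteristic polynomial as A) gives
  χ_A(x) = x^4 + 4*x^3 + 6*x^2 + 4*x + 1
which factors as (x + 1)^4. The eigenvalues (with algebraic multiplicities) are λ = -1 with multiplicity 4.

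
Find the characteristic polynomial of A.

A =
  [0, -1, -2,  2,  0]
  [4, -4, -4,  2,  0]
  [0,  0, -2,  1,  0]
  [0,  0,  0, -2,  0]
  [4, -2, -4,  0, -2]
x^5 + 10*x^4 + 40*x^3 + 80*x^2 + 80*x + 32

Expanding det(x·I − A) (e.g. by cofactor expansion or by noting that A is similar to its Jordan form J, which has the same characteristic polynomial as A) gives
  χ_A(x) = x^5 + 10*x^4 + 40*x^3 + 80*x^2 + 80*x + 32
which factors as (x + 2)^5. The eigenvalues (with algebraic multiplicities) are λ = -2 with multiplicity 5.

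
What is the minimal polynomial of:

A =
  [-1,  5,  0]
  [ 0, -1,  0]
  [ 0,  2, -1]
x^2 + 2*x + 1

The characteristic polynomial is χ_A(x) = (x + 1)^3, so the eigenvalues are known. The minimal polynomial is
  m_A(x) = Π_λ (x − λ)^{k_λ}
where k_λ is the size of the *largest* Jordan block for λ (equivalently, the smallest k with (A − λI)^k v = 0 for every generalised eigenvector v of λ).

  λ = -1: largest Jordan block has size 2, contributing (x + 1)^2

So m_A(x) = (x + 1)^2 = x^2 + 2*x + 1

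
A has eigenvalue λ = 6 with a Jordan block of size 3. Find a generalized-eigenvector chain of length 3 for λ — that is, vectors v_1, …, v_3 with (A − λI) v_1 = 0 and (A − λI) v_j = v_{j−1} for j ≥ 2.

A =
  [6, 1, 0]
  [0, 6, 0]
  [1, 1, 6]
A Jordan chain for λ = 6 of length 3:
v_1 = (0, 0, 1)ᵀ
v_2 = (1, 0, 1)ᵀ
v_3 = (0, 1, 0)ᵀ

Let N = A − (6)·I. We want v_3 with N^3 v_3 = 0 but N^2 v_3 ≠ 0; then v_{j-1} := N · v_j for j = 3, …, 2.

Pick v_3 = (0, 1, 0)ᵀ.
Then v_2 = N · v_3 = (1, 0, 1)ᵀ.
Then v_1 = N · v_2 = (0, 0, 1)ᵀ.

Sanity check: (A − (6)·I) v_1 = (0, 0, 0)ᵀ = 0. ✓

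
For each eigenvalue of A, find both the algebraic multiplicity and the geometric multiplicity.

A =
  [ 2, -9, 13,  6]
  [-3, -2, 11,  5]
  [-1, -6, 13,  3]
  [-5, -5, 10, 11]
λ = 6: alg = 4, geom = 2

Step 1 — factor the characteristic polynomial to read off the algebraic multiplicities:
  χ_A(x) = (x - 6)^4

Step 2 — compute geometric multiplicities via the rank-nullity identity g(λ) = n − rank(A − λI):
  rank(A − (6)·I) = 2, so dim ker(A − (6)·I) = n − 2 = 2

Summary:
  λ = 6: algebraic multiplicity = 4, geometric multiplicity = 2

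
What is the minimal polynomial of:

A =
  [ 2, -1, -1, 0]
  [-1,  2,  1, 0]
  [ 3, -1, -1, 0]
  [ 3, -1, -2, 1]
x^3 - 3*x^2 + 3*x - 1

The characteristic polynomial is χ_A(x) = (x - 1)^4, so the eigenvalues are known. The minimal polynomial is
  m_A(x) = Π_λ (x − λ)^{k_λ}
where k_λ is the size of the *largest* Jordan block for λ (equivalently, the smallest k with (A − λI)^k v = 0 for every generalised eigenvector v of λ).

  λ = 1: largest Jordan block has size 3, contributing (x − 1)^3

So m_A(x) = (x - 1)^3 = x^3 - 3*x^2 + 3*x - 1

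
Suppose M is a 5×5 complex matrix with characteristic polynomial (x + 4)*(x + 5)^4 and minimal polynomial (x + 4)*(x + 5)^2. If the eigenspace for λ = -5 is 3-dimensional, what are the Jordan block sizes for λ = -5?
Block sizes for λ = -5: [2, 1, 1]

Step 1 — from the characteristic polynomial, algebraic multiplicity of λ = -5 is 4. From dim ker(M − (-5)·I) = 3, there are exactly 3 Jordan blocks for λ = -5.
Step 2 — from the minimal polynomial, the factor (x + 5)^2 tells us the largest block for λ = -5 has size 2.
Step 3 — with total size 4, 3 blocks, and largest block 2, the block sizes (in nonincreasing order) are [2, 1, 1].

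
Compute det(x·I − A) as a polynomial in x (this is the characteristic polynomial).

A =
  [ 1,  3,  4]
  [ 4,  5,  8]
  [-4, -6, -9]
x^3 + 3*x^2 + 3*x + 1

Expanding det(x·I − A) (e.g. by cofactor expansion or by noting that A is similar to its Jordan form J, which has the same characteristic polynomial as A) gives
  χ_A(x) = x^3 + 3*x^2 + 3*x + 1
which factors as (x + 1)^3. The eigenvalues (with algebraic multiplicities) are λ = -1 with multiplicity 3.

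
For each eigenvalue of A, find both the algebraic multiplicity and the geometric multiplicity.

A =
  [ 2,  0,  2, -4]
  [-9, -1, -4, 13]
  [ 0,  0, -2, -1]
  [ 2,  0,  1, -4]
λ = -2: alg = 1, geom = 1; λ = -1: alg = 3, geom = 1

Step 1 — factor the characteristic polynomial to read off the algebraic multiplicities:
  χ_A(x) = (x + 1)^3*(x + 2)

Step 2 — compute geometric multiplicities via the rank-nullity identity g(λ) = n − rank(A − λI):
  rank(A − (-2)·I) = 3, so dim ker(A − (-2)·I) = n − 3 = 1
  rank(A − (-1)·I) = 3, so dim ker(A − (-1)·I) = n − 3 = 1

Summary:
  λ = -2: algebraic multiplicity = 1, geometric multiplicity = 1
  λ = -1: algebraic multiplicity = 3, geometric multiplicity = 1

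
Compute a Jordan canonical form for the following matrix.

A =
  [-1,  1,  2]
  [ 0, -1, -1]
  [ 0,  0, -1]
J_3(-1)

The characteristic polynomial is
  det(x·I − A) = x^3 + 3*x^2 + 3*x + 1 = (x + 1)^3

Eigenvalues and multiplicities (the geometric multiplicity of λ is n − rank(A − λI), which equals the number of Jordan blocks for λ):
  λ = -1: algebraic multiplicity = 3, geometric multiplicity = 1

Determining the block sizes for each eigenvalue:
  λ = -1: one block (gm = 1), so the single block has size am = 3 → block sizes [3]

Assembling the blocks gives a Jordan form
J =
  [-1,  1,  0]
  [ 0, -1,  1]
  [ 0,  0, -1]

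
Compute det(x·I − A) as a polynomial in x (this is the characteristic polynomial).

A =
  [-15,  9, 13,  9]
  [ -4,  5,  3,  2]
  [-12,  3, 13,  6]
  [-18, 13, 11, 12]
x^4 - 15*x^3 + 84*x^2 - 208*x + 192

Expanding det(x·I − A) (e.g. by cofactor expansion or by noting that A is similar to its Jordan form J, which has the same characteristic polynomial as A) gives
  χ_A(x) = x^4 - 15*x^3 + 84*x^2 - 208*x + 192
which factors as (x - 4)^3*(x - 3). The eigenvalues (with algebraic multiplicities) are λ = 3 with multiplicity 1, λ = 4 with multiplicity 3.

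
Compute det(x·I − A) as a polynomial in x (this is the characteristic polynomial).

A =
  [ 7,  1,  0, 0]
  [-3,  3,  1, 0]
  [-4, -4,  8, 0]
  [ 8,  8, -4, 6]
x^4 - 24*x^3 + 216*x^2 - 864*x + 1296

Expanding det(x·I − A) (e.g. by cofactor expansion or by noting that A is similar to its Jordan form J, which has the same characteristic polynomial as A) gives
  χ_A(x) = x^4 - 24*x^3 + 216*x^2 - 864*x + 1296
which factors as (x - 6)^4. The eigenvalues (with algebraic multiplicities) are λ = 6 with multiplicity 4.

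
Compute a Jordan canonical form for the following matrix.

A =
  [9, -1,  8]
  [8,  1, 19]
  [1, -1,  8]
J_3(6)

The characteristic polynomial is
  det(x·I − A) = x^3 - 18*x^2 + 108*x - 216 = (x - 6)^3

Eigenvalues and multiplicities (the geometric multiplicity of λ is n − rank(A − λI), which equals the number of Jordan blocks for λ):
  λ = 6: algebraic multiplicity = 3, geometric multiplicity = 1

Determining the block sizes for each eigenvalue:
  λ = 6: one block (gm = 1), so the single block has size am = 3 → block sizes [3]

Assembling the blocks gives a Jordan form
J =
  [6, 1, 0]
  [0, 6, 1]
  [0, 0, 6]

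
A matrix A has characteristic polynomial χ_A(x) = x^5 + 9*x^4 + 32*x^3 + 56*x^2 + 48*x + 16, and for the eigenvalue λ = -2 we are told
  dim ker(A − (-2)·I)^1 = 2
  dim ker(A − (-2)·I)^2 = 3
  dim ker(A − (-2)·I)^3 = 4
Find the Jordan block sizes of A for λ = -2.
Block sizes for λ = -2: [3, 1]

From the dimensions of kernels of powers, the number of Jordan blocks of size at least j is d_j − d_{j−1} where d_j = dim ker(N^j) (with d_0 = 0). Computing the differences gives [2, 1, 1].
The number of blocks of size exactly k is (#blocks of size ≥ k) − (#blocks of size ≥ k + 1), so the partition is: 1 block(s) of size 1, 1 block(s) of size 3.
In nonincreasing order the block sizes are [3, 1].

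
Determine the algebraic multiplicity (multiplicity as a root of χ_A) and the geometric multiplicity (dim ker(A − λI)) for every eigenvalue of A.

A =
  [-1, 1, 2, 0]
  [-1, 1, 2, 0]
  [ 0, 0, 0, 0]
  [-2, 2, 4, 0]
λ = 0: alg = 4, geom = 3

Step 1 — factor the characteristic polynomial to read off the algebraic multiplicities:
  χ_A(x) = x^4

Step 2 — compute geometric multiplicities via the rank-nullity identity g(λ) = n − rank(A − λI):
  rank(A − (0)·I) = 1, so dim ker(A − (0)·I) = n − 1 = 3

Summary:
  λ = 0: algebraic multiplicity = 4, geometric multiplicity = 3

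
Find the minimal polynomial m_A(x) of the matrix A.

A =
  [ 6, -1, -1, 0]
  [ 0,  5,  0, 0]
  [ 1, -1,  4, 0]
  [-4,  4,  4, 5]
x^2 - 10*x + 25

The characteristic polynomial is χ_A(x) = (x - 5)^4, so the eigenvalues are known. The minimal polynomial is
  m_A(x) = Π_λ (x − λ)^{k_λ}
where k_λ is the size of the *largest* Jordan block for λ (equivalently, the smallest k with (A − λI)^k v = 0 for every generalised eigenvector v of λ).

  λ = 5: largest Jordan block has size 2, contributing (x − 5)^2

So m_A(x) = (x - 5)^2 = x^2 - 10*x + 25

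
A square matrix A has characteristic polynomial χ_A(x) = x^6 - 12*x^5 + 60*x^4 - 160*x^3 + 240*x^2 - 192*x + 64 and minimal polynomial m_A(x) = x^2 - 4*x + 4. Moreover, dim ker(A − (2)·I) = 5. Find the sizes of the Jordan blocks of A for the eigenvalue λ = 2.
Block sizes for λ = 2: [2, 1, 1, 1, 1]

Step 1 — from the characteristic polynomial, algebraic multiplicity of λ = 2 is 6. From dim ker(A − (2)·I) = 5, there are exactly 5 Jordan blocks for λ = 2.
Step 2 — from the minimal polynomial, the factor (x − 2)^2 tells us the largest block for λ = 2 has size 2.
Step 3 — with total size 6, 5 blocks, and largest block 2, the block sizes (in nonincreasing order) are [2, 1, 1, 1, 1].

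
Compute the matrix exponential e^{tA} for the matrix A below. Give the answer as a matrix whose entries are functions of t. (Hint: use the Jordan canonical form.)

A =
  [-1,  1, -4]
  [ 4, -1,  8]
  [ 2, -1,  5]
e^{tA} =
  [-2*t*exp(t) + exp(t), t*exp(t), -4*t*exp(t)]
  [4*t*exp(t), -2*t*exp(t) + exp(t), 8*t*exp(t)]
  [2*t*exp(t), -t*exp(t), 4*t*exp(t) + exp(t)]

Strategy: write A = P · J · P⁻¹ where J is a Jordan canonical form, so e^{tA} = P · e^{tJ} · P⁻¹, and e^{tJ} can be computed block-by-block.

A has Jordan form
J =
  [1, 1, 0]
  [0, 1, 0]
  [0, 0, 1]
(up to reordering of blocks).

Per-block formulas:
  For a 1×1 block at λ = 1: exp(t · [1]) = [e^(1t)].
  For a 2×2 Jordan block J_2(1): exp(t · J_2(1)) = e^(1t)·(I + t·N), where N is the 2×2 nilpotent shift.

After assembling e^{tJ} and conjugating by P, we get:

e^{tA} =
  [-2*t*exp(t) + exp(t), t*exp(t), -4*t*exp(t)]
  [4*t*exp(t), -2*t*exp(t) + exp(t), 8*t*exp(t)]
  [2*t*exp(t), -t*exp(t), 4*t*exp(t) + exp(t)]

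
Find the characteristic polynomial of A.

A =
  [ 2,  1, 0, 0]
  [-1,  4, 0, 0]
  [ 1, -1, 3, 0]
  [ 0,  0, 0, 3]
x^4 - 12*x^3 + 54*x^2 - 108*x + 81

Expanding det(x·I − A) (e.g. by cofactor expansion or by noting that A is similar to its Jordan form J, which has the same characteristic polynomial as A) gives
  χ_A(x) = x^4 - 12*x^3 + 54*x^2 - 108*x + 81
which factors as (x - 3)^4. The eigenvalues (with algebraic multiplicities) are λ = 3 with multiplicity 4.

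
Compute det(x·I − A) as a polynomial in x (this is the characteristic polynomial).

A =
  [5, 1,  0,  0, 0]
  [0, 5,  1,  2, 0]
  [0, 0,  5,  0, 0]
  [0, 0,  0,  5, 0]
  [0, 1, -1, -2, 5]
x^5 - 25*x^4 + 250*x^3 - 1250*x^2 + 3125*x - 3125

Expanding det(x·I − A) (e.g. by cofactor expansion or by noting that A is similar to its Jordan form J, which has the same characteristic polynomial as A) gives
  χ_A(x) = x^5 - 25*x^4 + 250*x^3 - 1250*x^2 + 3125*x - 3125
which factors as (x - 5)^5. The eigenvalues (with algebraic multiplicities) are λ = 5 with multiplicity 5.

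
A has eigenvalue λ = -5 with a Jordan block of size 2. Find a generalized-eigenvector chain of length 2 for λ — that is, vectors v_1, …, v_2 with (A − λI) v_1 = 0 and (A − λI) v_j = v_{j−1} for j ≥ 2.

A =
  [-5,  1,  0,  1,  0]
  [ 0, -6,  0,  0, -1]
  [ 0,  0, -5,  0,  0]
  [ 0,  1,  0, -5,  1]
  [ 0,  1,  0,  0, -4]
A Jordan chain for λ = -5 of length 2:
v_1 = (1, -1, 0, 1, 1)ᵀ
v_2 = (0, 1, 0, 0, 0)ᵀ

Let N = A − (-5)·I. We want v_2 with N^2 v_2 = 0 but N^1 v_2 ≠ 0; then v_{j-1} := N · v_j for j = 2, …, 2.

Pick v_2 = (0, 1, 0, 0, 0)ᵀ.
Then v_1 = N · v_2 = (1, -1, 0, 1, 1)ᵀ.

Sanity check: (A − (-5)·I) v_1 = (0, 0, 0, 0, 0)ᵀ = 0. ✓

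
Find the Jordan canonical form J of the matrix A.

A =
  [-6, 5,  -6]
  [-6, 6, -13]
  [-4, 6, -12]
J_3(-4)

The characteristic polynomial is
  det(x·I − A) = x^3 + 12*x^2 + 48*x + 64 = (x + 4)^3

Eigenvalues and multiplicities (the geometric multiplicity of λ is n − rank(A − λI), which equals the number of Jordan blocks for λ):
  λ = -4: algebraic multiplicity = 3, geometric multiplicity = 1

Determining the block sizes for each eigenvalue:
  λ = -4: one block (gm = 1), so the single block has size am = 3 → block sizes [3]

Assembling the blocks gives a Jordan form
J =
  [-4,  1,  0]
  [ 0, -4,  1]
  [ 0,  0, -4]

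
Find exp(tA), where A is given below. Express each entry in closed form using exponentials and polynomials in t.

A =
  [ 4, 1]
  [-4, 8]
e^{tA} =
  [-2*t*exp(6*t) + exp(6*t), t*exp(6*t)]
  [-4*t*exp(6*t), 2*t*exp(6*t) + exp(6*t)]

Strategy: write A = P · J · P⁻¹ where J is a Jordan canonical form, so e^{tA} = P · e^{tJ} · P⁻¹, and e^{tJ} can be computed block-by-block.

A has Jordan form
J =
  [6, 1]
  [0, 6]
(up to reordering of blocks).

Per-block formulas:
  For a 2×2 Jordan block J_2(6): exp(t · J_2(6)) = e^(6t)·(I + t·N), where N is the 2×2 nilpotent shift.

After assembling e^{tJ} and conjugating by P, we get:

e^{tA} =
  [-2*t*exp(6*t) + exp(6*t), t*exp(6*t)]
  [-4*t*exp(6*t), 2*t*exp(6*t) + exp(6*t)]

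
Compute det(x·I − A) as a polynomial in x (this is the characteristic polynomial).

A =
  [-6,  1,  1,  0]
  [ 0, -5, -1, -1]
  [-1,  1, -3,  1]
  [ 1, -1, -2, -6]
x^4 + 20*x^3 + 150*x^2 + 500*x + 625

Expanding det(x·I − A) (e.g. by cofactor expansion or by noting that A is similar to its Jordan form J, which has the same characteristic polynomial as A) gives
  χ_A(x) = x^4 + 20*x^3 + 150*x^2 + 500*x + 625
which factors as (x + 5)^4. The eigenvalues (with algebraic multiplicities) are λ = -5 with multiplicity 4.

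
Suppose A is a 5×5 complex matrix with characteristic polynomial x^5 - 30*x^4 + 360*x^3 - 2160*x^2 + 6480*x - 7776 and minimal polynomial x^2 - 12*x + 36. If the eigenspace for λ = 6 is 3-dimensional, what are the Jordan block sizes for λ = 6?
Block sizes for λ = 6: [2, 2, 1]

Step 1 — from the characteristic polynomial, algebraic multiplicity of λ = 6 is 5. From dim ker(A − (6)·I) = 3, there are exactly 3 Jordan blocks for λ = 6.
Step 2 — from the minimal polynomial, the factor (x − 6)^2 tells us the largest block for λ = 6 has size 2.
Step 3 — with total size 5, 3 blocks, and largest block 2, the block sizes (in nonincreasing order) are [2, 2, 1].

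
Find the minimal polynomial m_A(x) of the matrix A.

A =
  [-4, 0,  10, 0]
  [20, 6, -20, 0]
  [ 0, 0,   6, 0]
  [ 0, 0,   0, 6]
x^2 - 2*x - 24

The characteristic polynomial is χ_A(x) = (x - 6)^3*(x + 4), so the eigenvalues are known. The minimal polynomial is
  m_A(x) = Π_λ (x − λ)^{k_λ}
where k_λ is the size of the *largest* Jordan block for λ (equivalently, the smallest k with (A − λI)^k v = 0 for every generalised eigenvector v of λ).

  λ = -4: largest Jordan block has size 1, contributing (x + 4)
  λ = 6: largest Jordan block has size 1, contributing (x − 6)

So m_A(x) = (x - 6)*(x + 4) = x^2 - 2*x - 24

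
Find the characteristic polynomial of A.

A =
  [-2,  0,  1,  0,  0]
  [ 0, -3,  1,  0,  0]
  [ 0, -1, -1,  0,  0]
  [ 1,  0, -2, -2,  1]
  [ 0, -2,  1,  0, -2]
x^5 + 10*x^4 + 40*x^3 + 80*x^2 + 80*x + 32

Expanding det(x·I − A) (e.g. by cofactor expansion or by noting that A is similar to its Jordan form J, which has the same characteristic polynomial as A) gives
  χ_A(x) = x^5 + 10*x^4 + 40*x^3 + 80*x^2 + 80*x + 32
which factors as (x + 2)^5. The eigenvalues (with algebraic multiplicities) are λ = -2 with multiplicity 5.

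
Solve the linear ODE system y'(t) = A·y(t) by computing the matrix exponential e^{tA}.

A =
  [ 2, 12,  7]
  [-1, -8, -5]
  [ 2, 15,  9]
e^{tA} =
  [3*t^2*exp(t)/2 + t*exp(t) + exp(t), 9*t^2*exp(t)/2 + 12*t*exp(t), 3*t^2*exp(t)/2 + 7*t*exp(t)]
  [-t^2*exp(t) - t*exp(t), -3*t^2*exp(t) - 9*t*exp(t) + exp(t), -t^2*exp(t) - 5*t*exp(t)]
  [3*t^2*exp(t)/2 + 2*t*exp(t), 9*t^2*exp(t)/2 + 15*t*exp(t), 3*t^2*exp(t)/2 + 8*t*exp(t) + exp(t)]

Strategy: write A = P · J · P⁻¹ where J is a Jordan canonical form, so e^{tA} = P · e^{tJ} · P⁻¹, and e^{tJ} can be computed block-by-block.

A has Jordan form
J =
  [1, 1, 0]
  [0, 1, 1]
  [0, 0, 1]
(up to reordering of blocks).

Per-block formulas:
  For a 3×3 Jordan block J_3(1): exp(t · J_3(1)) = e^(1t)·(I + t·N + (t^2/2)·N^2), where N is the 3×3 nilpotent shift.

After assembling e^{tJ} and conjugating by P, we get:

e^{tA} =
  [3*t^2*exp(t)/2 + t*exp(t) + exp(t), 9*t^2*exp(t)/2 + 12*t*exp(t), 3*t^2*exp(t)/2 + 7*t*exp(t)]
  [-t^2*exp(t) - t*exp(t), -3*t^2*exp(t) - 9*t*exp(t) + exp(t), -t^2*exp(t) - 5*t*exp(t)]
  [3*t^2*exp(t)/2 + 2*t*exp(t), 9*t^2*exp(t)/2 + 15*t*exp(t), 3*t^2*exp(t)/2 + 8*t*exp(t) + exp(t)]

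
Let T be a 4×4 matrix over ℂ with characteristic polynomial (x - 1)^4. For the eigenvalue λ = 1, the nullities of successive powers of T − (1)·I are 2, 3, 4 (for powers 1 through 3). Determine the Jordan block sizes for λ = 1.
Block sizes for λ = 1: [3, 1]

From the dimensions of kernels of powers, the number of Jordan blocks of size at least j is d_j − d_{j−1} where d_j = dim ker(N^j) (with d_0 = 0). Computing the differences gives [2, 1, 1].
The number of blocks of size exactly k is (#blocks of size ≥ k) − (#blocks of size ≥ k + 1), so the partition is: 1 block(s) of size 1, 1 block(s) of size 3.
In nonincreasing order the block sizes are [3, 1].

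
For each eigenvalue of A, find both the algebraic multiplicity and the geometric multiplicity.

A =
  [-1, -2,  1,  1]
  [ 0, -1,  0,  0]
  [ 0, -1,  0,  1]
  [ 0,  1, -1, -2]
λ = -1: alg = 4, geom = 2

Step 1 — factor the characteristic polynomial to read off the algebraic multiplicities:
  χ_A(x) = (x + 1)^4

Step 2 — compute geometric multiplicities via the rank-nullity identity g(λ) = n − rank(A − λI):
  rank(A − (-1)·I) = 2, so dim ker(A − (-1)·I) = n − 2 = 2

Summary:
  λ = -1: algebraic multiplicity = 4, geometric multiplicity = 2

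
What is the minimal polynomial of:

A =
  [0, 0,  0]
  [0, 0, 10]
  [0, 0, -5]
x^2 + 5*x

The characteristic polynomial is χ_A(x) = x^2*(x + 5), so the eigenvalues are known. The minimal polynomial is
  m_A(x) = Π_λ (x − λ)^{k_λ}
where k_λ is the size of the *largest* Jordan block for λ (equivalently, the smallest k with (A − λI)^k v = 0 for every generalised eigenvector v of λ).

  λ = -5: largest Jordan block has size 1, contributing (x + 5)
  λ = 0: largest Jordan block has size 1, contributing (x − 0)

So m_A(x) = x*(x + 5) = x^2 + 5*x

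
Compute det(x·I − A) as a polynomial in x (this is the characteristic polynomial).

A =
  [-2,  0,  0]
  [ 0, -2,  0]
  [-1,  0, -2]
x^3 + 6*x^2 + 12*x + 8

Expanding det(x·I − A) (e.g. by cofactor expansion or by noting that A is similar to its Jordan form J, which has the same characteristic polynomial as A) gives
  χ_A(x) = x^3 + 6*x^2 + 12*x + 8
which factors as (x + 2)^3. The eigenvalues (with algebraic multiplicities) are λ = -2 with multiplicity 3.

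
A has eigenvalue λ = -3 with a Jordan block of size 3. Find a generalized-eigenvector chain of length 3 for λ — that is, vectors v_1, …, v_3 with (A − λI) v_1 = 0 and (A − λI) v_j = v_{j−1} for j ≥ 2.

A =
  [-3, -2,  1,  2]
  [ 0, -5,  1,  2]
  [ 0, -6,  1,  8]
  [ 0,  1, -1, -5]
A Jordan chain for λ = -3 of length 3:
v_1 = (0, 0, -4, 2)ᵀ
v_2 = (-2, -2, -6, 1)ᵀ
v_3 = (0, 1, 0, 0)ᵀ

Let N = A − (-3)·I. We want v_3 with N^3 v_3 = 0 but N^2 v_3 ≠ 0; then v_{j-1} := N · v_j for j = 3, …, 2.

Pick v_3 = (0, 1, 0, 0)ᵀ.
Then v_2 = N · v_3 = (-2, -2, -6, 1)ᵀ.
Then v_1 = N · v_2 = (0, 0, -4, 2)ᵀ.

Sanity check: (A − (-3)·I) v_1 = (0, 0, 0, 0)ᵀ = 0. ✓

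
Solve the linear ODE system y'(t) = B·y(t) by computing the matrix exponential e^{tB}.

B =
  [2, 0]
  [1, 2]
e^{tB} =
  [exp(2*t), 0]
  [t*exp(2*t), exp(2*t)]

Strategy: write B = P · J · P⁻¹ where J is a Jordan canonical form, so e^{tB} = P · e^{tJ} · P⁻¹, and e^{tJ} can be computed block-by-block.

B has Jordan form
J =
  [2, 1]
  [0, 2]
(up to reordering of blocks).

Per-block formulas:
  For a 2×2 Jordan block J_2(2): exp(t · J_2(2)) = e^(2t)·(I + t·N), where N is the 2×2 nilpotent shift.

After assembling e^{tJ} and conjugating by P, we get:

e^{tB} =
  [exp(2*t), 0]
  [t*exp(2*t), exp(2*t)]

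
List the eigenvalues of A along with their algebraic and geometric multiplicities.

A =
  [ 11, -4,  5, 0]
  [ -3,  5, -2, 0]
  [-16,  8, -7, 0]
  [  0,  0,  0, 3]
λ = 3: alg = 4, geom = 2

Step 1 — factor the characteristic polynomial to read off the algebraic multiplicities:
  χ_A(x) = (x - 3)^4

Step 2 — compute geometric multiplicities via the rank-nullity identity g(λ) = n − rank(A − λI):
  rank(A − (3)·I) = 2, so dim ker(A − (3)·I) = n − 2 = 2

Summary:
  λ = 3: algebraic multiplicity = 4, geometric multiplicity = 2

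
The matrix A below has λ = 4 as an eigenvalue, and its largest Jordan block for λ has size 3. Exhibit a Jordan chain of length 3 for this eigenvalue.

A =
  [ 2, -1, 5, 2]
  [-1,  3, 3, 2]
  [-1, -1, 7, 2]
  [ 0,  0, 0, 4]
A Jordan chain for λ = 4 of length 3:
v_1 = (-2, -1, -1, 0)ᵀ
v_2 = (-1, -1, -1, 0)ᵀ
v_3 = (0, 1, 0, 0)ᵀ

Let N = A − (4)·I. We want v_3 with N^3 v_3 = 0 but N^2 v_3 ≠ 0; then v_{j-1} := N · v_j for j = 3, …, 2.

Pick v_3 = (0, 1, 0, 0)ᵀ.
Then v_2 = N · v_3 = (-1, -1, -1, 0)ᵀ.
Then v_1 = N · v_2 = (-2, -1, -1, 0)ᵀ.

Sanity check: (A − (4)·I) v_1 = (0, 0, 0, 0)ᵀ = 0. ✓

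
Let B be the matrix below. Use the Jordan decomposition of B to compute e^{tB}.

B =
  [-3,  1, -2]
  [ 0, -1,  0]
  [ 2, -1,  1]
e^{tB} =
  [-2*t*exp(-t) + exp(-t), t*exp(-t), -2*t*exp(-t)]
  [0, exp(-t), 0]
  [2*t*exp(-t), -t*exp(-t), 2*t*exp(-t) + exp(-t)]

Strategy: write B = P · J · P⁻¹ where J is a Jordan canonical form, so e^{tB} = P · e^{tJ} · P⁻¹, and e^{tJ} can be computed block-by-block.

B has Jordan form
J =
  [-1,  1,  0]
  [ 0, -1,  0]
  [ 0,  0, -1]
(up to reordering of blocks).

Per-block formulas:
  For a 2×2 Jordan block J_2(-1): exp(t · J_2(-1)) = e^(-1t)·(I + t·N), where N is the 2×2 nilpotent shift.
  For a 1×1 block at λ = -1: exp(t · [-1]) = [e^(-1t)].

After assembling e^{tJ} and conjugating by P, we get:

e^{tB} =
  [-2*t*exp(-t) + exp(-t), t*exp(-t), -2*t*exp(-t)]
  [0, exp(-t), 0]
  [2*t*exp(-t), -t*exp(-t), 2*t*exp(-t) + exp(-t)]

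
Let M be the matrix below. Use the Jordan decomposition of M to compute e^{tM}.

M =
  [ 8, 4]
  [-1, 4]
e^{tM} =
  [2*t*exp(6*t) + exp(6*t), 4*t*exp(6*t)]
  [-t*exp(6*t), -2*t*exp(6*t) + exp(6*t)]

Strategy: write M = P · J · P⁻¹ where J is a Jordan canonical form, so e^{tM} = P · e^{tJ} · P⁻¹, and e^{tJ} can be computed block-by-block.

M has Jordan form
J =
  [6, 1]
  [0, 6]
(up to reordering of blocks).

Per-block formulas:
  For a 2×2 Jordan block J_2(6): exp(t · J_2(6)) = e^(6t)·(I + t·N), where N is the 2×2 nilpotent shift.

After assembling e^{tJ} and conjugating by P, we get:

e^{tM} =
  [2*t*exp(6*t) + exp(6*t), 4*t*exp(6*t)]
  [-t*exp(6*t), -2*t*exp(6*t) + exp(6*t)]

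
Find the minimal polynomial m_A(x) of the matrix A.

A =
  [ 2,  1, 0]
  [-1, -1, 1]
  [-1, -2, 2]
x^3 - 3*x^2 + 3*x - 1

The characteristic polynomial is χ_A(x) = (x - 1)^3, so the eigenvalues are known. The minimal polynomial is
  m_A(x) = Π_λ (x − λ)^{k_λ}
where k_λ is the size of the *largest* Jordan block for λ (equivalently, the smallest k with (A − λI)^k v = 0 for every generalised eigenvector v of λ).

  λ = 1: largest Jordan block has size 3, contributing (x − 1)^3

So m_A(x) = (x - 1)^3 = x^3 - 3*x^2 + 3*x - 1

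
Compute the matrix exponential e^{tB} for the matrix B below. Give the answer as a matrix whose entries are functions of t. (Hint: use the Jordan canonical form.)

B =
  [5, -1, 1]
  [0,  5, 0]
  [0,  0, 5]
e^{tB} =
  [exp(5*t), -t*exp(5*t), t*exp(5*t)]
  [0, exp(5*t), 0]
  [0, 0, exp(5*t)]

Strategy: write B = P · J · P⁻¹ where J is a Jordan canonical form, so e^{tB} = P · e^{tJ} · P⁻¹, and e^{tJ} can be computed block-by-block.

B has Jordan form
J =
  [5, 1, 0]
  [0, 5, 0]
  [0, 0, 5]
(up to reordering of blocks).

Per-block formulas:
  For a 1×1 block at λ = 5: exp(t · [5]) = [e^(5t)].
  For a 2×2 Jordan block J_2(5): exp(t · J_2(5)) = e^(5t)·(I + t·N), where N is the 2×2 nilpotent shift.

After assembling e^{tJ} and conjugating by P, we get:

e^{tB} =
  [exp(5*t), -t*exp(5*t), t*exp(5*t)]
  [0, exp(5*t), 0]
  [0, 0, exp(5*t)]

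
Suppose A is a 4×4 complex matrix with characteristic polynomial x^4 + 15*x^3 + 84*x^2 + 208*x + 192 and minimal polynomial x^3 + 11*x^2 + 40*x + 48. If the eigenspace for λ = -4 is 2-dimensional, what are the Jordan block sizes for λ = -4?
Block sizes for λ = -4: [2, 1]

Step 1 — from the characteristic polynomial, algebraic multiplicity of λ = -4 is 3. From dim ker(A − (-4)·I) = 2, there are exactly 2 Jordan blocks for λ = -4.
Step 2 — from the minimal polynomial, the factor (x + 4)^2 tells us the largest block for λ = -4 has size 2.
Step 3 — with total size 3, 2 blocks, and largest block 2, the block sizes (in nonincreasing order) are [2, 1].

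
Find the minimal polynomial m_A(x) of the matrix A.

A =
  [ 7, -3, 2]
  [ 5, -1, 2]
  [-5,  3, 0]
x^2 - 4*x + 4

The characteristic polynomial is χ_A(x) = (x - 2)^3, so the eigenvalues are known. The minimal polynomial is
  m_A(x) = Π_λ (x − λ)^{k_λ}
where k_λ is the size of the *largest* Jordan block for λ (equivalently, the smallest k with (A − λI)^k v = 0 for every generalised eigenvector v of λ).

  λ = 2: largest Jordan block has size 2, contributing (x − 2)^2

So m_A(x) = (x - 2)^2 = x^2 - 4*x + 4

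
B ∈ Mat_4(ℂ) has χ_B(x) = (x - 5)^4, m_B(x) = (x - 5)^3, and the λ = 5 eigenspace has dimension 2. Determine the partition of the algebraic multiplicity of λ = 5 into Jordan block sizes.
Block sizes for λ = 5: [3, 1]

Step 1 — from the characteristic polynomial, algebraic multiplicity of λ = 5 is 4. From dim ker(B − (5)·I) = 2, there are exactly 2 Jordan blocks for λ = 5.
Step 2 — from the minimal polynomial, the factor (x − 5)^3 tells us the largest block for λ = 5 has size 3.
Step 3 — with total size 4, 2 blocks, and largest block 3, the block sizes (in nonincreasing order) are [3, 1].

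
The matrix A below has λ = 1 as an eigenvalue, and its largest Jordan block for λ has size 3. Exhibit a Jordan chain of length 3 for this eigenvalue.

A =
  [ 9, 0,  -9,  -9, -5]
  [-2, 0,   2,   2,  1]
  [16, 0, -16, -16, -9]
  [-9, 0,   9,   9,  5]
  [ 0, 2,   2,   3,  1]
A Jordan chain for λ = 1 of length 3:
v_1 = (-20, 5, -35, 20, -5)ᵀ
v_2 = (-9, 1, -17, 9, 4)ᵀ
v_3 = (0, 1, 1, 0, 0)ᵀ

Let N = A − (1)·I. We want v_3 with N^3 v_3 = 0 but N^2 v_3 ≠ 0; then v_{j-1} := N · v_j for j = 3, …, 2.

Pick v_3 = (0, 1, 1, 0, 0)ᵀ.
Then v_2 = N · v_3 = (-9, 1, -17, 9, 4)ᵀ.
Then v_1 = N · v_2 = (-20, 5, -35, 20, -5)ᵀ.

Sanity check: (A − (1)·I) v_1 = (0, 0, 0, 0, 0)ᵀ = 0. ✓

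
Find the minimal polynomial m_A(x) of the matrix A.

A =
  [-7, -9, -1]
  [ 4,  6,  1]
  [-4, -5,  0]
x^3 + x^2 - 5*x + 3

The characteristic polynomial is χ_A(x) = (x - 1)^2*(x + 3), so the eigenvalues are known. The minimal polynomial is
  m_A(x) = Π_λ (x − λ)^{k_λ}
where k_λ is the size of the *largest* Jordan block for λ (equivalently, the smallest k with (A − λI)^k v = 0 for every generalised eigenvector v of λ).

  λ = -3: largest Jordan block has size 1, contributing (x + 3)
  λ = 1: largest Jordan block has size 2, contributing (x − 1)^2

So m_A(x) = (x - 1)^2*(x + 3) = x^3 + x^2 - 5*x + 3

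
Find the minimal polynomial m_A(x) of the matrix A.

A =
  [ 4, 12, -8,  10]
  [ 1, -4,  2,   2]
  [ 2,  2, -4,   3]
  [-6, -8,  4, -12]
x^2 + 8*x + 16

The characteristic polynomial is χ_A(x) = (x + 4)^4, so the eigenvalues are known. The minimal polynomial is
  m_A(x) = Π_λ (x − λ)^{k_λ}
where k_λ is the size of the *largest* Jordan block for λ (equivalently, the smallest k with (A − λI)^k v = 0 for every generalised eigenvector v of λ).

  λ = -4: largest Jordan block has size 2, contributing (x + 4)^2

So m_A(x) = (x + 4)^2 = x^2 + 8*x + 16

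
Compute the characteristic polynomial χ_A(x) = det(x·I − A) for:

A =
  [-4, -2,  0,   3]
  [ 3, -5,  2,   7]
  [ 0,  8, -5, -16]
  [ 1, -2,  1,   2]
x^4 + 12*x^3 + 54*x^2 + 108*x + 81

Expanding det(x·I − A) (e.g. by cofactor expansion or by noting that A is similar to its Jordan form J, which has the same characteristic polynomial as A) gives
  χ_A(x) = x^4 + 12*x^3 + 54*x^2 + 108*x + 81
which factors as (x + 3)^4. The eigenvalues (with algebraic multiplicities) are λ = -3 with multiplicity 4.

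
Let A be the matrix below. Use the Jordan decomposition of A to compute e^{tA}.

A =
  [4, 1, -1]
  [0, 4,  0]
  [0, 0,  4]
e^{tA} =
  [exp(4*t), t*exp(4*t), -t*exp(4*t)]
  [0, exp(4*t), 0]
  [0, 0, exp(4*t)]

Strategy: write A = P · J · P⁻¹ where J is a Jordan canonical form, so e^{tA} = P · e^{tJ} · P⁻¹, and e^{tJ} can be computed block-by-block.

A has Jordan form
J =
  [4, 1, 0]
  [0, 4, 0]
  [0, 0, 4]
(up to reordering of blocks).

Per-block formulas:
  For a 2×2 Jordan block J_2(4): exp(t · J_2(4)) = e^(4t)·(I + t·N), where N is the 2×2 nilpotent shift.
  For a 1×1 block at λ = 4: exp(t · [4]) = [e^(4t)].

After assembling e^{tJ} and conjugating by P, we get:

e^{tA} =
  [exp(4*t), t*exp(4*t), -t*exp(4*t)]
  [0, exp(4*t), 0]
  [0, 0, exp(4*t)]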